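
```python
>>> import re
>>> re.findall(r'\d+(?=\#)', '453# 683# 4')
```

['453', '683']

Lookahead/lookbehind check context without consuming it, so the matched span excludes the asserted characters.
Walking the string: at [0:3] → '453'; at [5:8] → '683'.
`findall` yields the raw match text (2 of them) because the pattern has no groups.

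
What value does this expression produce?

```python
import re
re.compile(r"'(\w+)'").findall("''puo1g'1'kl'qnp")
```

['puo1g', 'kl']

Walking the string: at [1:8] match "'puo1g'", group 1 = 'puo1g'; at [9:13] match "'kl'", group 1 = 'kl'.
Because there's exactly one group, `findall` drops the full match and keeps group 1 from each hit.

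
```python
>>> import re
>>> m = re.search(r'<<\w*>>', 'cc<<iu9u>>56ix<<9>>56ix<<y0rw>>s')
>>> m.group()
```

Unlike `match`, `search` isn't anchored — it looks for the pattern anywhere in the string.
The match spans [2:10] → '<<iu9u>>'.

'<<iu9u>>'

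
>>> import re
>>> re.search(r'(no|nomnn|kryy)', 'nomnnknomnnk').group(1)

'no'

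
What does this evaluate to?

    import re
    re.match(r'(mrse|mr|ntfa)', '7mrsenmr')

With `match`, the pattern is implicitly anchored at the beginning.
Here the pattern fails at index 0, so the call returns None.

None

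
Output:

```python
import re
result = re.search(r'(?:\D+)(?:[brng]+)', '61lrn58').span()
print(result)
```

(2, 5)

The pattern matches one or more of a non-digit (non-capturing group); then one or more of one of [brng] (non-capturing group).
`re.search` tries every starting position until one works.
The match spans [2:5] → 'lrn'.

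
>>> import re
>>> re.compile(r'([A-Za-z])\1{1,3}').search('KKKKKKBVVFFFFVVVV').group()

'KKKK'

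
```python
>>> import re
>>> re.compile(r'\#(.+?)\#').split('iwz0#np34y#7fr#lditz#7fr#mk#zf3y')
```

['iwz0', 'np34y', '7fr', 'lditz', '7fr', 'mk', 'zf3y']

Matches to split on: at [4:11] → '#np34y#'; at [14:21] → '#lditz#'; at [24:28] → '#mk#'.
Because the pattern has a capturing group, `split` also inserts each captured text between the pieces.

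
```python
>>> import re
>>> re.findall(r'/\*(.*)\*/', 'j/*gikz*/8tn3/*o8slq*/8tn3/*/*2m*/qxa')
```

Matches: at [1:34] match '/*gikz*/8tn3/*o8slq*/8tn3/*/*2m*/', group 1 = 'gikz*/8tn3/*o8slq*/8tn3/*/*2m'.
`findall` collects group 1 from the one match (1 total).

['gikz*/8tn3/*o8slq*/8tn3/*/*2m']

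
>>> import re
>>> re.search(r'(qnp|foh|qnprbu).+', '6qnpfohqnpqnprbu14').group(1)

The match spans [1:18] → 'qnpfohqnpqnprbu14'.
Captured: group 1 = 'qnp'.

'qnp'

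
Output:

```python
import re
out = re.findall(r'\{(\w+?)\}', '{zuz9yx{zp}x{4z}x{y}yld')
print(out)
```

Scanning left to right: at [7:11] match '{zp}', group 1 = 'zp'; at [12:16] match '{4z}', group 1 = '4z'; at [17:20] match '{y}', group 1 = 'y'.
With a single group, `findall` returns only what that group captured — 3 items.

['zp', '4z', 'y']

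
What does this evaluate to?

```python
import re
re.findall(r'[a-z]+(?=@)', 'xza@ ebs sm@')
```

['xza', 'sm']

The positive lookaround only admits positions where the adjacent text matches; those characters stay outside the span.
With no groups in the pattern, `findall` gives back each whole match — 2 here.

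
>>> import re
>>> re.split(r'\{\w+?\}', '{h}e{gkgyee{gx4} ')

The string is cut at each match, leaving 3 pieces.

['', 'e{gkgyee', ' ']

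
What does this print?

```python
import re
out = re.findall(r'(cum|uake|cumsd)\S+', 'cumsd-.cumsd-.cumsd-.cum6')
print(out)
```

Branches in `(...|...)` are attempted left-to-right; the first branch that allows the whole pattern to succeed is taken.
Scanning left to right: at [0:25] match 'cumsd-.cumsd-.cumsd-.cum6', group 1 = 'cum'.
`findall` collects group 1 from the one match (1 total).

['cum']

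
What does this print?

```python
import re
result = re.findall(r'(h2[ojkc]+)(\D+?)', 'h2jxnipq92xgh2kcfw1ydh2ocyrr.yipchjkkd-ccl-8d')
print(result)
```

[('h2j', 'x'), ('h2kc', 'f'), ('h2oc', 'y')]

Pattern: the literal 'h2', then one or more of one of [ojkc] (captured); then one or more of a non-digit (lazy) (captured).
Matches: at [0:4] match 'h2jx', groups = ('h2j', 'x'); at [12:17] match 'h2kcf', groups = ('h2kc', 'f'); at [21:26] match 'h2ocy', groups = ('h2oc', 'y').
With 2 capturing groups, `findall` returns a 2-tuple per match.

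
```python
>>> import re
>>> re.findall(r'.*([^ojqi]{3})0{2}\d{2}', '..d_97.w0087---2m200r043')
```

The pattern matches zero or more of any character; then exactly 3 of any character except [ojqi] (captured); then exactly 2 of the literal '0', then exactly 2 of a digit.
Because there's exactly one group, `findall` drops the full match and keeps group 1 from the one hit.

['7.w']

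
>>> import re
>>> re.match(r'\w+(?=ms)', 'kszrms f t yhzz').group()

'kszr'

`re.match` won't scan ahead — the pattern has to work from the very first character.
The match spans [0:4] → 'kszr'.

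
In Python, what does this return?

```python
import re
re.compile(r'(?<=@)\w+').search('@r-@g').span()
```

The positive lookaround only admits positions where the adjacent text matches; those characters stay outside the span.
`re.search` scans for the first position where the pattern succeeds.
The match spans [1:2] → 'r'.

(1, 2)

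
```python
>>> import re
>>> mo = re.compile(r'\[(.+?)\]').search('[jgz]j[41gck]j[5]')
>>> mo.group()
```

The match spans [0:5] → '[jgz]'.

'[jgz]'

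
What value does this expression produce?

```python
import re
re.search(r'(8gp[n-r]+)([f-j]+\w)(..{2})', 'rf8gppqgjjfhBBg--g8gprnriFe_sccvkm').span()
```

Pattern: the literal '8gp', then one or more of a character in [n-r] (captured); then one or more of a character in [f-j], then a word character (captured); then any character, then exactly 2 of any character (captured).
`search` walks the string left to right and returns the first match it finds.
The match spans [2:16] → '8gppqgjjfhBBg-'.
Captured: group 1 = '8gppq', group 2 = 'gjjfhB', group 3 = 'Bg-'.

(2, 16)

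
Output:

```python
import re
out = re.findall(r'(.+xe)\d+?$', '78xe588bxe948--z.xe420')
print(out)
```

['78xe588bxe948--z.xe']

This matches one or more of any character, then the literal 'xe' (captured); then one or more of a digit (lazy); then anchored at the end.
With a single group, `findall` returns only what that group captured — 1 item.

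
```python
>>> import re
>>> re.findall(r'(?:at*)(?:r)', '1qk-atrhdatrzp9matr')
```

['atr', 'atr', 'atr']

Pattern: a literal 'a', then zero or more of the literal 't' (non-capturing group); then a literal 'r' (non-capturing group).
Walking the string: at [4:7] → 'atr'; at [9:12] → 'atr'; at [16:19] → 'atr'.
With no groups in the pattern, `findall` gives back each whole match — 3 here.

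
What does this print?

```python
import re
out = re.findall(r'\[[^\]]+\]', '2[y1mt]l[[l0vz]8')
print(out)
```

['[y1mt]', '[[l0vz]']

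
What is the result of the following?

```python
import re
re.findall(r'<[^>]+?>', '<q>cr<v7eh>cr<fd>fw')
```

['<q>', '<v7eh>', '<fd>']

Scanning left to right: at [0:3] → '<q>'; at [5:11] → '<v7eh>'; at [13:17] → '<fd>'.
`findall` yields the raw match text (3 of them) because the pattern has no groups.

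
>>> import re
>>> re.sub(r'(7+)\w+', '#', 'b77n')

This matches one or more of a literal '7' (captured); then one or more of a word character.
Each match is replaced by '#'.

'b#'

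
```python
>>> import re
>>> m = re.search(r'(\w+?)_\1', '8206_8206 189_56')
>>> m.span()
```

A backreference is literal: `\1` must see the identical characters the first group matched.
The match spans [0:9] → '8206_8206'.

(0, 9)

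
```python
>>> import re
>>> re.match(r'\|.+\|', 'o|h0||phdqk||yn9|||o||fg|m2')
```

None

`match` is anchored at position 0; if the pattern doesn't fit there, it returns None.
Here the pattern fails at index 0, so the call returns None.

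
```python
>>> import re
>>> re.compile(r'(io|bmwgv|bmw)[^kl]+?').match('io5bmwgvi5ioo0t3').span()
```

`match` is anchored at position 0; if the pattern doesn't fit there, it returns None.
The match spans [0:3] → 'io5'.

(0, 3)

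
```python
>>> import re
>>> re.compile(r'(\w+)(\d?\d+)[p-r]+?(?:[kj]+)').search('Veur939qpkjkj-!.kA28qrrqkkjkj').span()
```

(0, 13)

The pattern matches one or more of a word character (captured); then optionally a digit, then one or more of a digit (captured); then one or more of a character in [p-r] (lazy); then one or more of one of [kj] (non-capturing group).
`search` walks the string left to right and returns the first match it finds.
The match spans [0:13] → 'Veur939qpkjkj'.
Captured: group 1 = 'Veur93', group 2 = '9'.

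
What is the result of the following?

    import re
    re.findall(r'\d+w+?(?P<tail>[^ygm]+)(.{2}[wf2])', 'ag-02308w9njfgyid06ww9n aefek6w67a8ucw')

[('9', 'njf'), ('w9n aefek6w67a8', 'ucw')]

Pattern: one or more of a digit, then one or more of a literal 'w' (lazy); then one or more of any character except [ygm] (captured as 'tail'); then exactly 2 of any character, then one of [wf2] (captured).
Because the quantifier is non-greedy, it stops expanding at the earliest point where the rest of the pattern can succeed.
Walking the string: at [3:13] match '02308w9njf', groups = ('9', 'njf'); at [17:38] match '06ww9n aefek6w67a8ucw', groups = ('w9n aefek6w67a8', 'ucw').
Multiple groups make `findall` return tuples — one 2-tuple for each match.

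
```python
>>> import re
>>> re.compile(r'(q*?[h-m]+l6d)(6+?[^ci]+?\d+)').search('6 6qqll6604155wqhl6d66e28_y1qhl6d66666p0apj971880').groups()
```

('qhl6d', '66e28')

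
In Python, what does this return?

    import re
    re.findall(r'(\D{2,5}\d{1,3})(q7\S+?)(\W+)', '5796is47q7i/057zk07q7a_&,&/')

[('is47', 'q7i', '/'), ('zk07', 'q7a_', '&,&/')]

Because the quantifier is non-greedy, it stops expanding at the earliest point where the rest of the pattern can succeed.
3 groups means each result is a tuple of 3 captured strings — 2 here.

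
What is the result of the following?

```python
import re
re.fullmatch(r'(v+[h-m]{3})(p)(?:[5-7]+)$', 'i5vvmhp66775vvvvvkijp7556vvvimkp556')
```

`re.fullmatch` requires the pattern to consume the entire string.
Here there's no way to consume every character, so the call returns None.

None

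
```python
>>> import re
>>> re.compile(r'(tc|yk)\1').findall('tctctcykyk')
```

`\1` is not a pattern — it's the concrete string captured by group 1, re-applied verbatim.
Matches: at [0:4] match 'tctc', group 1 = 'tc'; at [6:10] match 'ykyk', group 1 = 'yk'.
One capturing group, so `findall` returns just the captured substring from each match — 2 in all.

['tc', 'yk']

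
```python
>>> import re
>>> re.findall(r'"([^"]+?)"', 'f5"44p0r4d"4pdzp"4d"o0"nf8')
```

['44p0r4d', '4d']

Because there's exactly one group, `findall` drops the full match and keeps group 1 from each hit.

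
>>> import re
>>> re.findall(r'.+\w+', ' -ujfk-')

No capturing groups, so `findall` returns the 1 full match string.

[' -ujfk']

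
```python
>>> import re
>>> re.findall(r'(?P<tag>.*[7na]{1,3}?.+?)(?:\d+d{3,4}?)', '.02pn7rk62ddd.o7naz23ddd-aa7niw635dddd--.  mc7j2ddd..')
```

['.02pn7rk62ddd.o7naz23ddd-aa7niw635dddd--.  mc7j']

This matches zero or more of any character, then 1 to 3 of one of [7na] (lazy), then one or more of any character (lazy) (captured as 'tag'); then one or more of a digit, then 3 to 4 of a literal 'd' (lazy) (non-capturing group).
Matches: at [0:51] match '.02pn7rk62ddd.o7naz23ddd-aa7niw635dddd--.  mc7j2ddd', group 1 = '.02pn7rk62ddd.o7naz23ddd-aa7niw635dddd--.  mc7j'.
`findall` collects group 1 from the one match (1 total).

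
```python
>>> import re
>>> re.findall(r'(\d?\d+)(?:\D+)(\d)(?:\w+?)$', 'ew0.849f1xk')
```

[('0', '8')]

Pattern: optionally a digit, then one or more of a digit (captured); then one or more of a non-digit (non-capturing group); then a digit (captured); then one or more of a word character (lazy) (non-capturing group); then anchored at the end.
Scanning left to right: at [2:11] match '0.849f1xk', groups = ('0', '8').
With 2 capturing groups, `findall` returns a 2-tuple per match.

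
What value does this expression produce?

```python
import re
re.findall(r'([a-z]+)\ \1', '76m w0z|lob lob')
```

After group 1 captures some text, `\1` only succeeds where that same text appears again.
Scanning left to right: at [8:15] match 'lob lob', group 1 = 'lob'.
With a single group, `findall` returns only what that group captured — 1 item.

['lob']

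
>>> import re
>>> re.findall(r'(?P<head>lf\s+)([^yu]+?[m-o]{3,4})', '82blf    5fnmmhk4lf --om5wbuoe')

[('lf    ', '5fnmm')]

This matches the literal 'lf', then one or more of whitespace (captured as 'head'); then one or more of any character except [yu] (lazy), then 3 to 4 of a character in [m-o] (captured).
`findall` packs the 2 group values into a tuple for every match.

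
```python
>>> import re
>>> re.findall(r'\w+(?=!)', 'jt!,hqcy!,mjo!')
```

The positive lookaround only admits positions where the adjacent text matches; those characters stay outside the span.
No capturing groups, so `findall` returns the 3 full match strings.

['jt', 'hqcy', 'mjo']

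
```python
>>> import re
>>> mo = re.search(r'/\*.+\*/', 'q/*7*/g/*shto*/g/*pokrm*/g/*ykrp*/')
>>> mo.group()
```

`re.search` scans for the first position where the pattern succeeds.
The match spans [1:34] → '/*7*/g/*shto*/g/*pokrm*/g/*ykrp*/'.

'/*7*/g/*shto*/g/*pokrm*/g/*ykrp*/'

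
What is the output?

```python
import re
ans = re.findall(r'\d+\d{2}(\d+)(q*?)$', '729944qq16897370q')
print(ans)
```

[('0', 'q')]

2 groups means the one result is a tuple of 2 captured strings — 1 here.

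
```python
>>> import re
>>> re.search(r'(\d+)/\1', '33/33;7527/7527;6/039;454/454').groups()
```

('33',)

After group 1 captures some text, `\1` only succeeds where that same text appears again.
`re.search` tries every starting position until one works.
The match spans [0:5] → '33/33'.
Captured: group 1 = '33'.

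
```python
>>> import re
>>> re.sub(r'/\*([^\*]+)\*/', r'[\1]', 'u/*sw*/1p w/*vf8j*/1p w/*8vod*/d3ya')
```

Matches: at [1:7] → '/*sw*/'; at [11:19] → '/*vf8j*/'; at [23:31] → '/*8vod*/'.
`\1` in the replacement pulls in group 1's text for each match.

'u[sw]1p w[vf8j]1p w[8vod]d3ya'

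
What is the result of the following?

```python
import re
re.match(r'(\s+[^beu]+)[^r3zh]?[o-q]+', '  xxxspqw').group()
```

The pattern matches one or more of whitespace, then one or more of any character except [beu] (captured); then optionally any character except [r3zh], then one or more of a character in [o-q].
With `match`, the pattern is implicitly anchored at the beginning.
The match spans [0:8] → '  xxxspq'.
Captured: group 1 = '  xxxsp'.

'  xxxspq'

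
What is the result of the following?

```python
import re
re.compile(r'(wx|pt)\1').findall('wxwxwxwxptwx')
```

['wx', 'wx']

The backreference `\1` re-matches whatever the first group consumed, character for character.
Walking the string: at [0:4] match 'wxwx', group 1 = 'wx'; at [4:8] match 'wxwx', group 1 = 'wx'.
With a single group, `findall` returns only what that group captured — 2 items.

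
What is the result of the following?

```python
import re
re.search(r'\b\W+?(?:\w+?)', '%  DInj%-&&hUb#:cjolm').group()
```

'%-&&h'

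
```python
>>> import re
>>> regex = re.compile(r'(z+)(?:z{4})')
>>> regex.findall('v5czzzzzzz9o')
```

Pattern: one or more of a literal 'z' (captured); then exactly 4 of a literal 'z' (non-capturing group).
One capturing group, so `findall` returns just the captured substring from the one match — 1 in all.

['zzz']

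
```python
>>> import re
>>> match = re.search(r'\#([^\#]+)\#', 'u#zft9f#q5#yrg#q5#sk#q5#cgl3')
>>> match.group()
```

`re.search` scans for the first position where the pattern succeeds.
The match spans [1:8] → '#zft9f#'.
Captured: group 1 = 'zft9f'.

'#zft9f#'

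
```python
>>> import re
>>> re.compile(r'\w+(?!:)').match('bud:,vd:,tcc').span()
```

(0, 2)

`re.match` only tries the pattern at the start of the string.
The match spans [0:2] → 'bu'.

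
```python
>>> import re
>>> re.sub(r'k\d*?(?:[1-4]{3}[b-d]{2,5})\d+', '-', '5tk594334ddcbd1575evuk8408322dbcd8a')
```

Each match is replaced by '-'.

'5t-evu-a'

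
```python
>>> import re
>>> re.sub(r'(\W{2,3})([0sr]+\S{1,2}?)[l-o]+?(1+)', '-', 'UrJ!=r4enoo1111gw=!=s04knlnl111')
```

Pattern: 2 to 3 of a non-word character (captured); then one or more of one of [0sr], then 1 to 2 of a non-whitespace character (lazy) (captured); then one or more of a character in [l-o] (lazy); then one or more of a literal '1' (captured).
Matches: at [3:15] → '!=r4enoo1111'; at [17:31] → '=!=s04knlnl111'.
`sub` substitutes '-' at each match site.

'UrJ-gw-'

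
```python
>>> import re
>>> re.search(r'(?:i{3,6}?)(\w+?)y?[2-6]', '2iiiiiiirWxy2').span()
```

The pattern matches 3 to 6 of a literal 'i' (lazy) (non-capturing group); then one or more of a word character (lazy) (captured); then optionally a literal 'y', then a character in [2-6].
The match spans [1:13] → 'iiiiiiirWxy2'.

(1, 13)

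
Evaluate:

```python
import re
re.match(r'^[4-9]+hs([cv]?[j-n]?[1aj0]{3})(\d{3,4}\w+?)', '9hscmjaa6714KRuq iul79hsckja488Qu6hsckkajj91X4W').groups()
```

('cmjaa', '6714K')

The match spans [0:13] → '9hscmjaa6714K'.
Captured: group 1 = 'cmjaa', group 2 = '6714K'.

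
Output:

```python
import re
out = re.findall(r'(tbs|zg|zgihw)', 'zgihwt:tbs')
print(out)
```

['zg', 'tbs']

Alternation tries branches left to right and keeps the first one that lets the overall match succeed at that position.
`findall` collects group 1 from each match (2 total).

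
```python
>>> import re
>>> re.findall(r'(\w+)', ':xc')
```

['xc']

This matches one or more of a word character (captured).
Scanning left to right: at [1:3] match 'xc', group 1 = 'xc'.
`findall` collects group 1 from the one match (1 total).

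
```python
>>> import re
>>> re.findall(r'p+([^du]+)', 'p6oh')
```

The pattern matches one or more of a literal 'p'; then one or more of any character except [du] (captured).
Walking the string: at [0:4] match 'p6oh', group 1 = '6oh'.
Because there's exactly one group, `findall` drops the full match and keeps group 1 from the one hit.

['6oh']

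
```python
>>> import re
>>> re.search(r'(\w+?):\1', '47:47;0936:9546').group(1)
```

'47'

A backreference is literal: `\1` must see the identical characters the first group matched.
`re.search` tries every starting position until one works.
The match spans [0:5] → '47:47'.
Captured: group 1 = '47'.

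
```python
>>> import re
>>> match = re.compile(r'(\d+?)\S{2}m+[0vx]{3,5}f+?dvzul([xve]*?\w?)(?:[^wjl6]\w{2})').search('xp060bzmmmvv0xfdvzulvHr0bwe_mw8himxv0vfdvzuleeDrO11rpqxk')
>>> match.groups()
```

The match spans [2:24] → '060bzmmmvv0xfdvzulvHr0'.
Captured: group 1 = '060', group 2 = 'v'.

('060', 'v')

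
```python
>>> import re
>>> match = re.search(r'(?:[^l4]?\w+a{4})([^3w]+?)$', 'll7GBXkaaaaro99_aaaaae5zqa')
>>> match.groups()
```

The match spans [0:26] → 'll7GBXkaaaaro99_aaaaae5zqa'.
Captured: group 1 = 'e5zqa'.

('e5zqa',)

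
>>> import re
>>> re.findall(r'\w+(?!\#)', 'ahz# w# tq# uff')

['ah', 't', 'uff']

A negative assertion filters positions out without eating any characters.
With no groups in the pattern, `findall` gives back each whole match — 3 here.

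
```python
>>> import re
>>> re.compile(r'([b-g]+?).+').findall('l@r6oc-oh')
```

This matches one or more of a character in [b-g] (lazy) (captured); then one or more of any character.
Scanning left to right: at [5:9] match 'c-oh', group 1 = 'c'.
With a single group, `findall` returns only what that group captured — 1 item.

['c']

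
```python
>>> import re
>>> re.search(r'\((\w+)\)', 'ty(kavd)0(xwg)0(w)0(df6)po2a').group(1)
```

'kavd'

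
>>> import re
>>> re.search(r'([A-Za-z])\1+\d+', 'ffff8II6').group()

'ffff8'

A backreference is literal: `\1` must see the identical characters the first group matched.
`re.search` scans for the first position where the pattern succeeds.
The match spans [0:5] → 'ffff8'.
Captured: group 1 = 'f'.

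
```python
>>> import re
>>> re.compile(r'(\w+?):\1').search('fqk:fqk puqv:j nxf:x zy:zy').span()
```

After group 1 captures some text, `\1` only succeeds where that same text appears again.
`search` walks the string left to right and returns the first match it finds.
The match spans [0:7] → 'fqk:fqk'.
Captured: group 1 = 'fqk'.

(0, 7)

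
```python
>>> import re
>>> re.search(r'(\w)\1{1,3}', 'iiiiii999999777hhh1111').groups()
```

('i',)

The match spans [0:4] → 'iiii'.
Captured: group 1 = 'i'.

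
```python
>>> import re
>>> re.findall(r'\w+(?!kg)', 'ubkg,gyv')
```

['ubkg', 'gyv']

The negative lookahead/lookbehind blocks any match where the forbidden context is present.
No capturing groups, so `findall` returns the 2 full match strings.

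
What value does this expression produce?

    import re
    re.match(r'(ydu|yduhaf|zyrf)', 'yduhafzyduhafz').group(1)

'ydu'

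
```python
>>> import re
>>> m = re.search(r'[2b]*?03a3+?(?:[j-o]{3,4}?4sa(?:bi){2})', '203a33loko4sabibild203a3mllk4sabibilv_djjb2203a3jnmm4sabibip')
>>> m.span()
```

(0, 17)

The match spans [0:17] → '203a33loko4sabibi'.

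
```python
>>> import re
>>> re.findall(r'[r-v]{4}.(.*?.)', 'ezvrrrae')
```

['e']

This matches exactly 4 of a character in [r-v], then any character; then zero or more of any character (lazy), then any character (captured).
Scanning left to right: at [2:8] match 'vrrrae', group 1 = 'e'.
With a single group, `findall` returns only what that group captured — 1 item.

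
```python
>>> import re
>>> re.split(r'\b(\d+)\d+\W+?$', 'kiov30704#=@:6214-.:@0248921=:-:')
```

['kiov30704#=@:6214-.:@', '024892', '']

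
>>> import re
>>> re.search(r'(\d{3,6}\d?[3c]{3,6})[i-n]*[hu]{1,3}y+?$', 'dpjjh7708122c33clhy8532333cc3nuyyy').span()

Pattern: 3 to 6 of a digit, then optionally a digit, then 3 to 6 of one of [3c] (captured); then zero or more of a character in [i-n], then 1 to 3 of one of [hu], then one or more of the literal 'y' (lazy); then anchored at the end.
`re.search` scans for the first position where the pattern succeeds.
The match spans [19:34] → '8532333cc3nuyyy'.
Captured: group 1 = '8532333cc3'.

(19, 34)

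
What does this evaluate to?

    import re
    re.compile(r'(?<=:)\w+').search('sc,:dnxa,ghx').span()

(4, 8)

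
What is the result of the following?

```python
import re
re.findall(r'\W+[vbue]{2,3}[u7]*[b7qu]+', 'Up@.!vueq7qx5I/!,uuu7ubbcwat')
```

Since nothing is captured, `findall` lists the 2 matched substrings directly.

['@.!vueq7q', '/!,uuu7ubb']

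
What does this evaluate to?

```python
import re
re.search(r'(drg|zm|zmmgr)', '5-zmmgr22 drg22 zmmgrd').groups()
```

('zm',)

Alternation tries branches left to right and keeps the first one that lets the overall match succeed at that position.
`re.search` scans for the first position where the pattern succeeds.
The match spans [2:4] → 'zm'.
Captured: group 1 = 'zm'.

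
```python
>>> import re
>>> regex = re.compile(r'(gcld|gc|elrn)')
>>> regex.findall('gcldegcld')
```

['gcld', 'gcld']

Alternation tries branches left to right and keeps the first one that lets the overall match succeed at that position.
One capturing group, so `findall` returns just the captured substring from each match — 2 in all.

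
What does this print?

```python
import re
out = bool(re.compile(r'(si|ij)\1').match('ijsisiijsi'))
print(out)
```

After group 1 captures some text, `\1` only succeeds where that same text appears again.
`match` is anchored at position 0; if the pattern doesn't fit there, it returns None.
Here the string doesn't start with a match, so the call returns None, and `bool(None)` is False.

False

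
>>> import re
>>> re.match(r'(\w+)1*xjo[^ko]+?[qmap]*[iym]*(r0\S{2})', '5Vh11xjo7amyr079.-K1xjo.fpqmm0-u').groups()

('5Vh11', 'r079')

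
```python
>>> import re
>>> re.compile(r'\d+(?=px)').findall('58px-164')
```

Because the assertion is zero-width, the text it checks is not consumed and won't appear in the result.
Since nothing is captured, `findall` lists the 1 matched substring directly.

['58']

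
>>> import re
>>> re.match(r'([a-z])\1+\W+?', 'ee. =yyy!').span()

(0, 3)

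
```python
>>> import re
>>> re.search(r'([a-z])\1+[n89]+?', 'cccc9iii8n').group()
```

'cccc9'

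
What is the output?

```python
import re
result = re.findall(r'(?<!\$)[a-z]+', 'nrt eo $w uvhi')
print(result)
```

['nrt', 'eo', 'uvhi']

A negative assertion filters positions out without eating any characters.
Matches: at [0:3] → 'nrt'; at [4:6] → 'eo'; at [10:14] → 'uvhi'.
`findall` yields the raw match text (3 of them) because the pattern has no groups.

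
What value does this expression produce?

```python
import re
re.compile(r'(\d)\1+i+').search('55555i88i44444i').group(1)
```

`\1` has to match the exact text group 1 already captured.
Unlike `match`, `search` isn't anchored — it looks for the pattern anywhere in the string.
The match spans [0:6] → '55555i'.
Captured: group 1 = '5'.

'5'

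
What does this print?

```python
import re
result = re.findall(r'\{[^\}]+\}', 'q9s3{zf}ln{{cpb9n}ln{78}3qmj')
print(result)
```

['{zf}', '{{cpb9n}', '{78}']

Scanning left to right: at [4:8] → '{zf}'; at [10:18] → '{{cpb9n}'; at [20:24] → '{78}'.
No capturing groups, so `findall` returns the 3 full match strings.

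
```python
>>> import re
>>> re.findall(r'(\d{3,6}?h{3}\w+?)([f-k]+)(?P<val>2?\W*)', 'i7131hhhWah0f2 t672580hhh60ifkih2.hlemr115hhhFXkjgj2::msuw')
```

[('7131hhhWa', 'h', ''), ('672580hhh60', 'ifkih', '2.'), ('115hhhFX', 'kjgj', '2::')]

The pattern matches 3 to 6 of a digit (lazy), then exactly 3 of a literal 'h', then one or more of a word character (lazy) (captured); then one or more of a character in [f-k] (captured); then optionally a literal '2', then zero or more of a non-word character (captured as 'val').
Scanning left to right: at [1:11] match '7131hhhWah', groups = ('7131hhhWa', 'h', ''); at [16:34] match '672580hhh60ifkih2.', groups = ('672580hhh60', 'ifkih', '2.'); at [39:54] match '115hhhFXkjgj2::', groups = ('115hhhFX', 'kjgj', '2::').
Multiple groups make `findall` return tuples — one 3-tuple for each match.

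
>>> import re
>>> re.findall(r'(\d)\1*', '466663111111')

After group 1 captures some text, `\1` only succeeds where that same text appears again.
Walking the string: at [0:1] match '4', group 1 = '4'; at [1:5] match '6666', group 1 = '6'; at [5:6] match '3', group 1 = '3'; at [6:12] match '111111', group 1 = '1'.
With a single group, `findall` returns only what that group captured — 4 items.

['4', '6', '3', '1']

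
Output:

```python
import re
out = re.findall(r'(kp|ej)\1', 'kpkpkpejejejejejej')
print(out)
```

A backreference is literal: `\1` must see the identical characters the first group matched.
With a single group, `findall` returns only what that group captured — 4 items.

['kp', 'ej', 'ej', 'ej']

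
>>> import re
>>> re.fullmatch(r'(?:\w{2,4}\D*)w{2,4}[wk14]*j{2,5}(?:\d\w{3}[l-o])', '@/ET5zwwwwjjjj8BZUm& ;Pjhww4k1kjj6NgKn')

None

The pattern matches 2 to 4 of a word character, then zero or more of a non-digit (non-capturing group); then 2 to 4 of a literal 'w', then zero or more of one of [wk14], then 2 to 5 of a literal 'j'; then a digit, then exactly 3 of a word character, then a character in [l-o] (non-capturing group).
For `fullmatch`, every character of the input must be accounted for by the pattern.
Here there's no way to consume every character, so the call returns None.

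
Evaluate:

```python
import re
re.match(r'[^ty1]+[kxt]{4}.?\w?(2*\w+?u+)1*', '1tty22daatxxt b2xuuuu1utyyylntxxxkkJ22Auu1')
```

The pattern matches one or more of any character except [ty1], then exactly 4 of one of [kxt]; then optionally any character, then optionally a word character; then zero or more of a literal '2', then one or more of a word character (lazy), then one or more of a literal 'u' (captured); then zero or more of a literal '1'.
`match` is anchored at position 0; if the pattern doesn't fit there, it returns None.
Here position 0 doesn't satisfy it, so the call returns None.

None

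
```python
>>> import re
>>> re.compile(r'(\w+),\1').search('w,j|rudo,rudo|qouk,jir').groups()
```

('rudo',)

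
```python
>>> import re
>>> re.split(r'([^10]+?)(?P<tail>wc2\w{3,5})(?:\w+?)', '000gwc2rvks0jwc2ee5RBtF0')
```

Lazy quantifiers expand one character at a time until the remainder of the pattern can match.
The group in the pattern means `split` returns the separators' captures alongside the pieces.

['000', 'g', 'wc2rvks0', 'wc2ee5RBtF0']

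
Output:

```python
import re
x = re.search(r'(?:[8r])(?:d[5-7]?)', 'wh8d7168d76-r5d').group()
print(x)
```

8d7

The match spans [2:5] → '8d7'.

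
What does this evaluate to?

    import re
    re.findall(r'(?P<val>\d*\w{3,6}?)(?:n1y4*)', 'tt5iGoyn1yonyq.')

With a single group, `findall` returns only what that group captured — 1 item.

['t5iGoy']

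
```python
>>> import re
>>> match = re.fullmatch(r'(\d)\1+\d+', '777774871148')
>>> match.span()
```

(0, 12)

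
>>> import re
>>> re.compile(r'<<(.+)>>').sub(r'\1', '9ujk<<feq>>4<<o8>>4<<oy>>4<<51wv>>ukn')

'9ujkfeq>>4<<o8>>4<<oy>>4<<51wvukn'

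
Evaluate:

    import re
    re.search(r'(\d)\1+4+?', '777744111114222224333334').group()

'77774'

After group 1 captures some text, `\1` only succeeds where that same text appears again.
Unlike `match`, `search` isn't anchored — it looks for the pattern anywhere in the string.
The match spans [0:5] → '77774'.
Captured: group 1 = '7'.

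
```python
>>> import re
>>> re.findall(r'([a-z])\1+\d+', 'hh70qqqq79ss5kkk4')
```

`\1` is not a pattern — it's the concrete string captured by group 1, re-applied verbatim.
`findall` collects group 1 from each match (4 total).

['h', 'q', 's', 'k']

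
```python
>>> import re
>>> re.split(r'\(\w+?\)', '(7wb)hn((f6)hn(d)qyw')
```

Matches to split on: at [0:5] → '(7wb)'; at [8:12] → '(f6)'; at [14:17] → '(d)'.
The string is cut at each match, leaving 4 pieces.

['', 'hn(', 'hn', 'qyw']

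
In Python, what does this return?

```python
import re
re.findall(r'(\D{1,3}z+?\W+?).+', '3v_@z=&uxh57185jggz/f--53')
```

['v_@z=']

This matches 1 to 3 of a non-digit, then one or more of a literal 'z' (lazy), then one or more of a non-word character (lazy) (captured); then one or more of any character.
Scanning left to right: at [1:25] match 'v_@z=&uxh57185jggz/f--53', group 1 = 'v_@z='.
One capturing group, so `findall` returns just the captured substring from the one match — 1 in all.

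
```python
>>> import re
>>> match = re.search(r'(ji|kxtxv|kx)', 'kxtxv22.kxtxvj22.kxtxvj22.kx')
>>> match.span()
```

(0, 5)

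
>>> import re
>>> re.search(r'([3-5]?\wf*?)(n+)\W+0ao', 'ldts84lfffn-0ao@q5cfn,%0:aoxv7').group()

'4lfffn-0ao'

This matches optionally a character in [3-5], then a word character, then zero or more of a literal 'f' (lazy) (captured); then one or more of a literal 'n' (captured); then one or more of a non-word character, then the literal '0ao'.
The match spans [5:15] → '4lfffn-0ao'.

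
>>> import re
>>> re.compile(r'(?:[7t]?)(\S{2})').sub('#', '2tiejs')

'###'

Each match is replaced by '#'.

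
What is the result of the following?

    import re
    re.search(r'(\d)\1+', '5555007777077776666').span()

After group 1 captures some text, `\1` only succeeds where that same text appears again.
`re.search` scans for the first position where the pattern succeeds.
The match spans [0:4] → '5555'.
Captured: group 1 = '5'.

(0, 4)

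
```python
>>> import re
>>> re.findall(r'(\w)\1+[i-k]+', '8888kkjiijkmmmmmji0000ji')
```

['8', 'm', '0']

The backreference `\1` re-matches whatever the first group consumed, character for character.
Walking the string: at [0:11] match '8888kkjiijk', group 1 = '8'; at [11:18] match 'mmmmmji', group 1 = 'm'; at [18:24] match '0000ji', group 1 = '0'.
`findall` collects group 1 from each match (3 total).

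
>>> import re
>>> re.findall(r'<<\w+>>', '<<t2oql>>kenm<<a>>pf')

['<<t2oql>>', '<<a>>']

Since nothing is captured, `findall` lists the 2 matched substrings directly.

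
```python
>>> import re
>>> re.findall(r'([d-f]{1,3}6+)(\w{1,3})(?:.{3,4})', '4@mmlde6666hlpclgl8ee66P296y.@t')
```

This matches 1 to 3 of a character in [d-f], then one or more of a literal '6' (captured); then 1 to 3 of a word character (captured); then 3 to 4 of any character (non-capturing group).
Matches: at [5:18] match 'de6666hlpclgl', groups = ('de6666', 'hlp'); at [19:30] match 'ee66P296y.@', groups = ('ee66', 'P29').
`findall` packs the 2 group values into a tuple for every match.

[('de6666', 'hlp'), ('ee66', 'P29')]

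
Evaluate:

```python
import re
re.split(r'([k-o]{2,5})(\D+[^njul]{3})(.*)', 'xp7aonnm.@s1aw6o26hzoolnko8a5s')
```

['xp7a', 'onnm', '.@s1aw', '6o26hzoolnko8a5s', '']

The pattern matches 2 to 5 of a character in [k-o] (captured); then one or more of a non-digit, then exactly 3 of any character except [njul] (captured); then zero or more of any character (captured).
Matches to split on: at [4:30] → 'onnm.@s1aw6o26hzoolnko8a5s'.
Because the pattern has a capturing group, `split` also inserts each captured text between the pieces.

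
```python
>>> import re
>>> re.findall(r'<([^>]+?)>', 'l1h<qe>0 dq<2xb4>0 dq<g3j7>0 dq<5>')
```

Matches: at [3:7] match '<qe>', group 1 = 'qe'; at [11:17] match '<2xb4>', group 1 = '2xb4'; at [21:27] match '<g3j7>', group 1 = 'g3j7'; at [31:34] match '<5>', group 1 = '5'.
With a single group, `findall` returns only what that group captured — 4 items.

['qe', '2xb4', 'g3j7', '5']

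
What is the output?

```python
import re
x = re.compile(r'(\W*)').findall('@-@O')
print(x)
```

['@-@', '', '']

One capturing group, so `findall` returns just the captured substring from each match — 3 in all.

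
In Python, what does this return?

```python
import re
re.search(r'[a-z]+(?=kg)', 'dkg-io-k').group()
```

The lookaround is zero-width — it requires the adjacent text to match without consuming it, so the asserted text isn't part of the match.
`search` walks the string left to right and returns the first match it finds.
The match spans [0:1] → 'd'.

'd'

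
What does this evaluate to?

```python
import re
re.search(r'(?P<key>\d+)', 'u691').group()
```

'691'

The match spans [1:4] → '691'.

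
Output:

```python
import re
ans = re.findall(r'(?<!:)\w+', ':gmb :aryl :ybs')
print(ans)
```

['mb', 'ryl', 'bs']

The negative lookahead/lookbehind blocks any match where the forbidden context is present.
Since nothing is captured, `findall` lists the 3 matched substrings directly.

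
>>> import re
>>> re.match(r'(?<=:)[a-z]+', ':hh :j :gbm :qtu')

The lookaround is zero-width — it requires the adjacent text to match without consuming it, so the asserted text isn't part of the match.
`match` is anchored at position 0; if the pattern doesn't fit there, it returns None.
Here the pattern fails at index 0, so the call returns None.

None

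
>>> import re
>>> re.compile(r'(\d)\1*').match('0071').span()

(0, 2)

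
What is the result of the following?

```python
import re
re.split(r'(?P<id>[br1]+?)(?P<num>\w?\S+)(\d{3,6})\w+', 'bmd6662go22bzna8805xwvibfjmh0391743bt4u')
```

['', 'b', 'md6662go22bzna8805xwvibfjmh0391', '743', '']

Pattern: one or more of one of [br1] (lazy) (captured as 'id'); then optionally a word character, then one or more of a non-whitespace character (captured as 'num'); then 3 to 6 of a digit (captured); then one or more of a word character.
Because the pattern has a capturing group, `split` also inserts each captured text between the pieces.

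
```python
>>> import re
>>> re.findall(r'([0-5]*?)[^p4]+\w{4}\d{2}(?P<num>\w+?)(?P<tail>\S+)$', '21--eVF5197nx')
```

The pattern matches zero or more of a character in [0-5] (lazy) (captured); then one or more of any character except [p4]; then exactly 4 of a word character, then exactly 2 of a digit; then one or more of a word character (lazy) (captured as 'num'); then one or more of a non-whitespace character (captured as 'tail'); then anchored at the end.
A non-greedy quantifier consumes as few characters as it can — just enough that the remainder of the pattern still matches from where it stops; whatever follows it matches normally.
Walking the string: at [0:13] match '21--eVF5197nx', groups = ('', 'n', 'x').
With 3 capturing groups, `findall` returns a 3-tuple per match.

[('', 'n', 'x')]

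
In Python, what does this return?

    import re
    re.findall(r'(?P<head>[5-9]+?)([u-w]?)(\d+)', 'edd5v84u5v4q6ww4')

[('5', 'v', '84'), ('5', 'v', '4')]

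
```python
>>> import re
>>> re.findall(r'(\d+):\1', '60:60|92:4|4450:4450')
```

['60', '4450']

A backreference is literal: `\1` must see the identical characters the first group matched.
Because there's exactly one group, `findall` drops the full match and keeps group 1 from each hit.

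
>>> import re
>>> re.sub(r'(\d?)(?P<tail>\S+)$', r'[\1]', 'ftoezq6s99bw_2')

'[]'

The pattern matches optionally a digit (captured); then one or more of a non-whitespace character (captured as 'tail'); then anchored at the end.
The replacement refers to a captured group, so each match is rewritten using its own captured text.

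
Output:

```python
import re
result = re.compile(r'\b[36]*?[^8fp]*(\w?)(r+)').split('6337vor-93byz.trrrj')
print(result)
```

['', '', 'r', 'j']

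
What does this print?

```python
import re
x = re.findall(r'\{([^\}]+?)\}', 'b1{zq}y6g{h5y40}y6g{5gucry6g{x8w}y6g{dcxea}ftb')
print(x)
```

['zq', 'h5y40', '5gucry6g{x8w', 'dcxea']

`findall` collects group 1 from each match (4 total).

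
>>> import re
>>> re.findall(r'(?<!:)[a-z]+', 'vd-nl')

The negative lookahead/lookbehind blocks any match where the forbidden context is present.
Since nothing is captured, `findall` lists the 2 matched substrings directly.

['vd', 'nl']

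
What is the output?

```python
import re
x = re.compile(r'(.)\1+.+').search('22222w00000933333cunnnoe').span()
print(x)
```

After group 1 captures some text, `\1` only succeeds where that same text appears again.
`re.search` scans for the first position where the pattern succeeds.
The match spans [0:24] → '22222w00000933333cunnnoe'.
Captured: group 1 = '2'.

(0, 24)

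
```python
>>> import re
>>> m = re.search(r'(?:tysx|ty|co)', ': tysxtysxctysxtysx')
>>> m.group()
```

'tysx'

The regex engine tests alternatives in the order written; an earlier branch that matches wins even if a later one would match more.
`re.search` scans for the first position where the pattern succeeds.
The match spans [2:6] → 'tysx'.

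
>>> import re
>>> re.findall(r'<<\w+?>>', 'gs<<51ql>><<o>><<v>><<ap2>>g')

Scanning left to right: at [2:10] → '<<51ql>>'; at [10:15] → '<<o>>'; at [15:20] → '<<v>>'; at [20:27] → '<<ap2>>'.
With no groups in the pattern, `findall` gives back each whole match — 4 here.

['<<51ql>>', '<<o>>', '<<v>>', '<<ap2>>']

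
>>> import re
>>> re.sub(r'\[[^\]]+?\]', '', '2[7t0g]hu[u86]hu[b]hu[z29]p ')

`sub` substitutes '' at each match site.

'2huhuhup '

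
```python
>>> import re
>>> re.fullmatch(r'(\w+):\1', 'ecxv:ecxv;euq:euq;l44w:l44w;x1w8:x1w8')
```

None

`\1` is not a pattern — it's the concrete string captured by group 1, re-applied verbatim.
`re.fullmatch` is like wrapping the pattern in `^…$` (in single-line mode).
Here the string isn't matched end-to-end, so the call returns None.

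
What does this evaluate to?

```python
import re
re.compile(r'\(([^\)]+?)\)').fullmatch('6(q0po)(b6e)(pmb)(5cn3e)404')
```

None

`re.fullmatch` requires the pattern to consume the entire string.
Here the pattern can't cover the whole string, so the call returns None.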